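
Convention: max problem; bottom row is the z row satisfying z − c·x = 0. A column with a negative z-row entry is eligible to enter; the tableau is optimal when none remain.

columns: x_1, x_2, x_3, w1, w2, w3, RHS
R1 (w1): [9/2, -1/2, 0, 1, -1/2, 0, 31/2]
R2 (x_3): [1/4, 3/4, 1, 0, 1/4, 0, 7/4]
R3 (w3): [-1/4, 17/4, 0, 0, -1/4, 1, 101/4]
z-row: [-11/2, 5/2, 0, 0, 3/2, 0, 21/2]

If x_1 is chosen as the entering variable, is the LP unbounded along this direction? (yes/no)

Column x_1 has positive entries in row(s) 1, 2, so the ratio test bounds it — not unbounded.

no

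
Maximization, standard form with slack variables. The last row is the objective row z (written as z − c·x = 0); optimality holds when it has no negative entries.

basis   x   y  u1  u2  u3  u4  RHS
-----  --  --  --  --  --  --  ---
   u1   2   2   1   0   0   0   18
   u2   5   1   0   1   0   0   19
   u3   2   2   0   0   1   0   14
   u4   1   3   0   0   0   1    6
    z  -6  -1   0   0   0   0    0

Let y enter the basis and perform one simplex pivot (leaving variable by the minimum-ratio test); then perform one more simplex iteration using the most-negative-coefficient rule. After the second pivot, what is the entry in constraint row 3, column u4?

Ratio test on column y — row 1: 18/2 = 9; row 2: 19/1 = 19; row 3: 14/2 = 7; row 4: 6/3 = 2. Minimum is 2 at row 4 (u4 leaves); pivot element 3.
Divide row 4 by 3; eliminate column y from the other rows.
Second iteration: most negative z-row entry is -17/3 in column x, so x enters.
Ratio test on column x — row 1: 14/(4/3) = 21/2; row 2: 17/(14/3) = 51/14; row 3: 10/(4/3) = 15/2; row 4: 2/(1/3) = 6. Minimum is 51/14 at row 2 (u2 leaves); pivot element 14/3.
Divide row 2 by 14/3; eliminate column x from the other rows.
After both pivots, the entry at constraint row 3, column u4 is -4/7.

-4/7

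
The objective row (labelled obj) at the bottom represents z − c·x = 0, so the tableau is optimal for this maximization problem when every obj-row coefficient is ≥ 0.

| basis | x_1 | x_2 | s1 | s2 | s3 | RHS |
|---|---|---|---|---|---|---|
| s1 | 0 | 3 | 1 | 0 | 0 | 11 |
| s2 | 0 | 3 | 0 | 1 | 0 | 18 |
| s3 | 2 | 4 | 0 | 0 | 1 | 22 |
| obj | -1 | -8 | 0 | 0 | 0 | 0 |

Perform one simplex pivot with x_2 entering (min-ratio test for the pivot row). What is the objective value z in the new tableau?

88/3

Ratio test on column x_2 — row 1: 11/3 = 11/3; row 2: 18/3 = 6; row 3: 22/4 = 11/2. Minimum is 11/3 at row 1 (s1 leaves); pivot element 3.
Pivot on row 1; the obj-row RHS becomes 0 − (-8)·(11/3) = 88/3.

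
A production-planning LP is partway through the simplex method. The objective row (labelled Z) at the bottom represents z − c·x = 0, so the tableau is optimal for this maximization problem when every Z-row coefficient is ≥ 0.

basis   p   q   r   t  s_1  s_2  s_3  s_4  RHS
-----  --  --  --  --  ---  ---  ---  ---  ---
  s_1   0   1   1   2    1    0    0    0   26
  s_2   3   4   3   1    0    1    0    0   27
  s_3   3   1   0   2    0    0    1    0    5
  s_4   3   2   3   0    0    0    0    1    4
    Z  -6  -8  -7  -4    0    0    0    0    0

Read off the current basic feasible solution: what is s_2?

27

s_2 is basic (row 2); its value is the RHS of that row, 27.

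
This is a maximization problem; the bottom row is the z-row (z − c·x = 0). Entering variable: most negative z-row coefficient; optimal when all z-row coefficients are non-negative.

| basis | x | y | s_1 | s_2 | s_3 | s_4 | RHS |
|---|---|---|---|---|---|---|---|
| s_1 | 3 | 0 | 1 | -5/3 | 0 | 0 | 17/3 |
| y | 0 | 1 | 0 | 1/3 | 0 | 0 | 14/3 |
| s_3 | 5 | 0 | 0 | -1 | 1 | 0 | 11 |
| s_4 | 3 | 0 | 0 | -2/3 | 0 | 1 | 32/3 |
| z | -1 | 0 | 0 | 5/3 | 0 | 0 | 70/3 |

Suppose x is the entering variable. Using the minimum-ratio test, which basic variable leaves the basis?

Column x entries and ratios — s_1: (17/3)/3 = 17/9; y: 0 ≤ 0, skip; s_3: 11/5 = 11/5; s_4: (32/3)/3 = 32/9.
Smallest ratio is 17/9 in the row of s_1, so s_1 leaves.

s_1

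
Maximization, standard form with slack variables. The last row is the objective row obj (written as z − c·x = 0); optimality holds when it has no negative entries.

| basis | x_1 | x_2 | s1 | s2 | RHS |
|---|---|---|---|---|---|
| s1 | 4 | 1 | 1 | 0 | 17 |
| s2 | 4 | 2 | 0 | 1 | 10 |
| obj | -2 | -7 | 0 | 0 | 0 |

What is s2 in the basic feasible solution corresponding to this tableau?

s2 is basic (row 2); its value is the RHS of that row, 10.

10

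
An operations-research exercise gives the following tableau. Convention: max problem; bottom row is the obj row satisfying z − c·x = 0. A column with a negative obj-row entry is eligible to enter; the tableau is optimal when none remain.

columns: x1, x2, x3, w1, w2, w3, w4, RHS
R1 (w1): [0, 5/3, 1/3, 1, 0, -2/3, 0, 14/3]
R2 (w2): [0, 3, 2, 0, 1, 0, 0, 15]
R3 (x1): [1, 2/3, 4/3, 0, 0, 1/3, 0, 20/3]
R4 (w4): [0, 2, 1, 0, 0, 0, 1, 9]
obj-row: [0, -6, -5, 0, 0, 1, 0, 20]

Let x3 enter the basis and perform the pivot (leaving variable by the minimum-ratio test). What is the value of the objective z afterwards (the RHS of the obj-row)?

45

Ratio test on column x3 — row 1: (14/3)/(1/3) = 14; row 2: 15/2 = 15/2; row 3: (20/3)/(4/3) = 5; row 4: 9/1 = 9. Minimum is 5 at row 3 (x1 leaves); pivot element 4/3.
Pivot on row 3; the obj-row RHS becomes 20 − (-5)·5 = 45.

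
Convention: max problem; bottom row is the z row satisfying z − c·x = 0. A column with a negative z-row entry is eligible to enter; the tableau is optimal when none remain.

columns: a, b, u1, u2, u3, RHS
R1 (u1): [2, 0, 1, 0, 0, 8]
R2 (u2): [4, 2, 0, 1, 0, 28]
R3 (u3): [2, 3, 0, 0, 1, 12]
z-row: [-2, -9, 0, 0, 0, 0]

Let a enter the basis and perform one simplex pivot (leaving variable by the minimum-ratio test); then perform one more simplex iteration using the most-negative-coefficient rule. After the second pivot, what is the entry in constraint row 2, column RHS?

28/3

Ratio test on column a — row 1: 8/2 = 4; row 2: 28/4 = 7; row 3: 12/2 = 6. Minimum is 4 at row 1 (u1 leaves); pivot element 2.
Divide row 1 by 2; eliminate column a from the other rows.
Second iteration: most negative z-row entry is -9 in column b, so b enters.
Ratio test on column b — row 1: entry 0 ≤ 0; row 2: 12/2 = 6; row 3: 4/3 = 4/3. Minimum is 4/3 at row 3 (u3 leaves); pivot element 3.
Divide row 3 by 3; eliminate column b from the other rows.
After both pivots, the entry at constraint row 2, column RHS is 28/3.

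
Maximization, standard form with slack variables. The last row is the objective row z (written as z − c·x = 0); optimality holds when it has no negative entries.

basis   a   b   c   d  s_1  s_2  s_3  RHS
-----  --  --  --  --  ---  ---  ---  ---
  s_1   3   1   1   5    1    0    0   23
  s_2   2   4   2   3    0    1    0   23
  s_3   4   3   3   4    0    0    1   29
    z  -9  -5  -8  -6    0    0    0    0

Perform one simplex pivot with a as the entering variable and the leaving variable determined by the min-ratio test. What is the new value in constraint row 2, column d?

Ratio test on column a — row 1: 23/3 = 23/3; row 2: 23/2 = 23/2; row 3: 29/4 = 29/4. Minimum is 29/4 at row 3 (s_3 leaves); pivot element 4.
Divide row 3 by 4; eliminate column a from the other rows.
Row 2 update in column d: 3 − 2·1 = 1.

1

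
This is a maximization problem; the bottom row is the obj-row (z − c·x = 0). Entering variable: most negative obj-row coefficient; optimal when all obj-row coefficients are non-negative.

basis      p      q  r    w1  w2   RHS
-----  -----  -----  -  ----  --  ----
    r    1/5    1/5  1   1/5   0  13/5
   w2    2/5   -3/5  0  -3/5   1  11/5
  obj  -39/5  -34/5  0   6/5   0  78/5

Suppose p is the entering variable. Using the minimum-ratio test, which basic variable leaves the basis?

Column p entries and ratios — r: (13/5)/(1/5) = 13; w2: (11/5)/(2/5) = 11/2.
Smallest ratio is 11/2 in the row of w2, so w2 leaves.

w2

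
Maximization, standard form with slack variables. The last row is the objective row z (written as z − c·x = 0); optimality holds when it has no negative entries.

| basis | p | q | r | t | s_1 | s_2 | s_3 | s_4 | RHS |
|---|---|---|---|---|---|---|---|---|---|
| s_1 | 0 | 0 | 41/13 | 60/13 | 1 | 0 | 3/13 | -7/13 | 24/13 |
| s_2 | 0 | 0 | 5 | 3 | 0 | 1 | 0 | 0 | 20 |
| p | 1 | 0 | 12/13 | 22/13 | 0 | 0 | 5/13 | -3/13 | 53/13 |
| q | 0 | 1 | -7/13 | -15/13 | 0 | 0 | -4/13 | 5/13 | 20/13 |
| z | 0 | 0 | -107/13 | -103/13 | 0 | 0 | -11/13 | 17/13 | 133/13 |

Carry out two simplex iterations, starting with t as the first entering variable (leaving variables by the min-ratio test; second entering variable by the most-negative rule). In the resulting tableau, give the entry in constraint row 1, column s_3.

3/41

Ratio test on column t — row 1: (24/13)/(60/13) = 2/5; row 2: 20/3 = 20/3; row 3: (53/13)/(22/13) = 53/22; row 4: entry -15/13 ≤ 0. Minimum is 2/5 at row 1 (s_1 leaves); pivot element 60/13.
Divide row 1 by 60/13; eliminate column t from the other rows.
Second iteration: most negative z-row entry is -169/60 in column r, so r enters.
Ratio test on column r — row 1: (2/5)/(41/60) = 24/41; row 2: (94/5)/(59/20) = 376/59; row 3: entry -7/30 ≤ 0; row 4: 2/(1/4) = 8. Minimum is 24/41 at row 1 (t leaves); pivot element 41/60.
Divide row 1 by 41/60; eliminate column r from the other rows.
After both pivots, the entry at constraint row 1, column s_3 is 3/41.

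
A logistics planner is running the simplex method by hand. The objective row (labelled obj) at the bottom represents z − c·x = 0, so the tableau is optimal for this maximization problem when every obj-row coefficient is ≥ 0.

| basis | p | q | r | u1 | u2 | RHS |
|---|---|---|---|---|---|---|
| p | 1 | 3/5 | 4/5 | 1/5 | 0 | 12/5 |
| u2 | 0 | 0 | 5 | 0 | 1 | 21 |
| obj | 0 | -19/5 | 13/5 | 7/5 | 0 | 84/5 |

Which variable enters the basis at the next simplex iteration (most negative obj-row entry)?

Negative obj-row entries: q: -19/5.
The most negative is -19/5 in column q, so q enters.

q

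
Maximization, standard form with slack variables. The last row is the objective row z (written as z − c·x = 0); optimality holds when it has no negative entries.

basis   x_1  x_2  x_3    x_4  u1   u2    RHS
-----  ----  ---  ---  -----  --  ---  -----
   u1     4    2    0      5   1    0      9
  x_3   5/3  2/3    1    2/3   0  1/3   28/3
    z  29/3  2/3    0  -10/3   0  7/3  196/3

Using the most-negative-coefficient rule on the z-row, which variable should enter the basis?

Negative z-row entries: x_4: -10/3.
The most negative is -10/3 in column x_4, so x_4 enters.

x_4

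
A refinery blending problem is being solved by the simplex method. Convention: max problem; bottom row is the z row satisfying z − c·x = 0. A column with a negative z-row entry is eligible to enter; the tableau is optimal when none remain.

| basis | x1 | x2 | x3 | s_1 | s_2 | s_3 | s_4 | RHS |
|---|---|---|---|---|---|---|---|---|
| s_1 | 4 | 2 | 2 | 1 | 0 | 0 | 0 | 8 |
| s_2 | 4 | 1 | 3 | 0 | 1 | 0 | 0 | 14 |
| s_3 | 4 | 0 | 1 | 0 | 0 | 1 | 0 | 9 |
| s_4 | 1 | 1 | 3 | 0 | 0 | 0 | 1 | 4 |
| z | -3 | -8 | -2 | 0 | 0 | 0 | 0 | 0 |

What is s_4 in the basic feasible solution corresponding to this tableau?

s_4 is basic (row 4); its value is the RHS of that row, 4.

4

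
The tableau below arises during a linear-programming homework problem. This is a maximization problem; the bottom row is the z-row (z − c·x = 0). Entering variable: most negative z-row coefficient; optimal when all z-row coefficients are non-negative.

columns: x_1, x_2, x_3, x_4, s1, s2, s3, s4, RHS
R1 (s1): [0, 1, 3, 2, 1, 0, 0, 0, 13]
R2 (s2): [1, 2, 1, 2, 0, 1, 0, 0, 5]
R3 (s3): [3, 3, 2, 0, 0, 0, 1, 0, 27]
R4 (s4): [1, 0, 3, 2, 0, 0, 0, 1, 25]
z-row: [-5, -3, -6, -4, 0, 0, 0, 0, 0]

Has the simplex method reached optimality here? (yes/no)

The z-row has a negative entry -6 in column x_3, so it is not optimal.

no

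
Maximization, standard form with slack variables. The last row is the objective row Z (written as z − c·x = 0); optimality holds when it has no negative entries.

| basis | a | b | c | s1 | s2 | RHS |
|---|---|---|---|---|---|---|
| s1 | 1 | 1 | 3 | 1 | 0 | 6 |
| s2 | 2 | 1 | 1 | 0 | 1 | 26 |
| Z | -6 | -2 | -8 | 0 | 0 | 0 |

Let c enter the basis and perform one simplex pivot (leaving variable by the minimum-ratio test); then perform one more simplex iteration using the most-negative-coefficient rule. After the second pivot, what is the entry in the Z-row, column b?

4

Ratio test on column c — row 1: 6/3 = 2; row 2: 26/1 = 26. Minimum is 2 at row 1 (s1 leaves); pivot element 3.
Divide row 1 by 3; eliminate column c from the other rows.
Second iteration: most negative Z-row entry is -10/3 in column a, so a enters.
Ratio test on column a — row 1: 2/(1/3) = 6; row 2: 24/(5/3) = 72/5. Minimum is 6 at row 1 (c leaves); pivot element 1/3.
Divide row 1 by 1/3; eliminate column a from the other rows.
After both pivots, the entry at the Z-row, column b is 4.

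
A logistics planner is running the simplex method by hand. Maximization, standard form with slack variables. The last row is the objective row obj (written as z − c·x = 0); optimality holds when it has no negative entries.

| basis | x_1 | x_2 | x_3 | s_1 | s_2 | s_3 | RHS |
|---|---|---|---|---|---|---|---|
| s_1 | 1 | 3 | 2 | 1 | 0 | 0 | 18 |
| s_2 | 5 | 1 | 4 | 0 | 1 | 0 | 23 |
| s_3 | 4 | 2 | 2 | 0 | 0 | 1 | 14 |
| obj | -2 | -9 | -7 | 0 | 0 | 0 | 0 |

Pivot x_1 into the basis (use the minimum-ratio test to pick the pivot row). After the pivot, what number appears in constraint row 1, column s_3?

Ratio test on column x_1 — row 1: 18/1 = 18; row 2: 23/5 = 23/5; row 3: 14/4 = 7/2. Minimum is 7/2 at row 3 (s_3 leaves); pivot element 4.
Divide row 3 by 4; eliminate column x_1 from the other rows.
Row 1 update in column s_3: 0 − 1·(1/4) = -1/4.

-1/4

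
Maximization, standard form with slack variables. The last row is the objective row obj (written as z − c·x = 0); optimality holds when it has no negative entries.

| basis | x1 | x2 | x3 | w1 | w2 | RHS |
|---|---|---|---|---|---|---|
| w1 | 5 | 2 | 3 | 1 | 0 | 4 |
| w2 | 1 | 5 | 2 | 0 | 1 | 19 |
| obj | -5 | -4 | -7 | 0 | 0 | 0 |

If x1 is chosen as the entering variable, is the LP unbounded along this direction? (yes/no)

Column x1 has positive entries in row(s) 1, 2, so the ratio test bounds it — not unbounded.

no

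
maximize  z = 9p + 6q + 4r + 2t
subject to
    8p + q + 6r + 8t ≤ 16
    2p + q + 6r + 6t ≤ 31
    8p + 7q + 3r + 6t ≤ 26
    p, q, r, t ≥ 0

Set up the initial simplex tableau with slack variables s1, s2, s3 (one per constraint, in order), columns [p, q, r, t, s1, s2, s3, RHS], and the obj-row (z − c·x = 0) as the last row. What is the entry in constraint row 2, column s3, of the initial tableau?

0

Slack s3 belongs to constraint 3; its column is the unit vector e_3, so the entry in row 2 is 0.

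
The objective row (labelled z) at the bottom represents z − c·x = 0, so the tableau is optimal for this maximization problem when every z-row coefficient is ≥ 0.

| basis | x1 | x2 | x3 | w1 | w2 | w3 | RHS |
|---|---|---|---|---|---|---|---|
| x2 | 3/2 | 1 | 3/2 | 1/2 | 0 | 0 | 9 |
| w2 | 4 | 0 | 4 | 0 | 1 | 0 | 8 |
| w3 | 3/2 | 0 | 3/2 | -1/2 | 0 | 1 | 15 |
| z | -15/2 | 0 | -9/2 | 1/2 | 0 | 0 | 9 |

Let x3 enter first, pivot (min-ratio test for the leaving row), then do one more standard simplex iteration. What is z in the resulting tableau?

Ratio test on column x3 — row 1: 9/(3/2) = 6; row 2: 8/4 = 2; row 3: 15/(3/2) = 10. Minimum is 2 at row 2 (w2 leaves); pivot element 4.
Pivot on row 2; the z-row RHS becomes 9 − (-9/2)·2 = 18.
Next entering variable (most negative z-row entry -3): x1.
Ratio test on column x1 — row 1: entry 0 ≤ 0; row 2: 2/1 = 2; row 3: entry 0 ≤ 0. Minimum is 2 at row 2 (x3 leaves); pivot element 1.
After the second pivot the z-row RHS is 18 − (-3)·2 = 24.

24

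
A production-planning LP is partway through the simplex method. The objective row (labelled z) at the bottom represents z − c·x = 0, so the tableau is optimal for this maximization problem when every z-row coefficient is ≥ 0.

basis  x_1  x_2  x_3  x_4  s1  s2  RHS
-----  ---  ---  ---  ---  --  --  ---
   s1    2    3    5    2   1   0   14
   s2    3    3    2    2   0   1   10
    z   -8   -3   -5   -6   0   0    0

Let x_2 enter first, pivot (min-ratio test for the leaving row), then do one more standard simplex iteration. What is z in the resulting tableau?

80/3

Ratio test on column x_2 — row 1: 14/3 = 14/3; row 2: 10/3 = 10/3. Minimum is 10/3 at row 2 (s2 leaves); pivot element 3.
Pivot on row 2; the z-row RHS becomes 0 − (-3)·(10/3) = 10.
Next entering variable (most negative z-row entry -5): x_1.
Ratio test on column x_1 — row 1: entry -1 ≤ 0; row 2: (10/3)/1 = 10/3. Minimum is 10/3 at row 2 (x_2 leaves); pivot element 1.
After the second pivot the z-row RHS is 10 − (-5)·(10/3) = 80/3.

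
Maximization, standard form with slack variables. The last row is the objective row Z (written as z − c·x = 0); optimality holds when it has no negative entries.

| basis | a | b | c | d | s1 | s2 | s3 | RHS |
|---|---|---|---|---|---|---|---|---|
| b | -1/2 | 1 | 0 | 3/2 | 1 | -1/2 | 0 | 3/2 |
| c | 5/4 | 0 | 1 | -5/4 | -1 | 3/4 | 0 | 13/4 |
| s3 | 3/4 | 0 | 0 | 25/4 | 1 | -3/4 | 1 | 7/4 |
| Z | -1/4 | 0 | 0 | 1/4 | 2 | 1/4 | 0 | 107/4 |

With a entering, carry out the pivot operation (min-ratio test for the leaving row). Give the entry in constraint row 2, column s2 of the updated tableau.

2

Ratio test on column a — row 1: entry -1/2 ≤ 0; row 2: (13/4)/(5/4) = 13/5; row 3: (7/4)/(3/4) = 7/3. Minimum is 7/3 at row 3 (s3 leaves); pivot element 3/4.
Divide row 3 by 3/4; eliminate column a from the other rows.
Row 2 update in column s2: 3/4 − (5/4)·(-1) = 2.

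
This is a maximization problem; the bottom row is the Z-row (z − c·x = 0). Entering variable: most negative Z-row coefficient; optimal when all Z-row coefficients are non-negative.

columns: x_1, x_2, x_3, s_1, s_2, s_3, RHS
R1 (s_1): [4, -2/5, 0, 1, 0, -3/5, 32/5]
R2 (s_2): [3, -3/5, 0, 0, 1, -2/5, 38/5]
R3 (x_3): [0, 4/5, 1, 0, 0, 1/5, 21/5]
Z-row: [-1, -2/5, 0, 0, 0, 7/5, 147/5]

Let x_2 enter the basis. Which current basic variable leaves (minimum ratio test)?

Column x_2 entries and ratios — s_1: -2/5 ≤ 0, skip; s_2: -3/5 ≤ 0, skip; x_3: (21/5)/(4/5) = 21/4.
Smallest ratio is 21/4 in the row of x_3, so x_3 leaves.

x_3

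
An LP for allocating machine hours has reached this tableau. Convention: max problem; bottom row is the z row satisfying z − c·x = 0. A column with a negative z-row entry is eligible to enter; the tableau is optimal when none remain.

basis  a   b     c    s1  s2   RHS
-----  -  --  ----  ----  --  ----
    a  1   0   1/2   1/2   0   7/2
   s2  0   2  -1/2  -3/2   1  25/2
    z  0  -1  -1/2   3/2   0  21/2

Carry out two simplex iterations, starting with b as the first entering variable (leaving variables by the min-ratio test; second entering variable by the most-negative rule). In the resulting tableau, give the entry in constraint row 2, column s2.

1/2

Ratio test on column b — row 1: entry 0 ≤ 0; row 2: (25/2)/2 = 25/4. Minimum is 25/4 at row 2 (s2 leaves); pivot element 2.
Divide row 2 by 2; eliminate column b from the other rows.
Second iteration: most negative z-row entry is -3/4 in column c, so c enters.
Ratio test on column c — row 1: (7/2)/(1/2) = 7; row 2: entry -1/4 ≤ 0. Minimum is 7 at row 1 (a leaves); pivot element 1/2.
Divide row 1 by 1/2; eliminate column c from the other rows.
After both pivots, the entry at constraint row 2, column s2 is 1/2.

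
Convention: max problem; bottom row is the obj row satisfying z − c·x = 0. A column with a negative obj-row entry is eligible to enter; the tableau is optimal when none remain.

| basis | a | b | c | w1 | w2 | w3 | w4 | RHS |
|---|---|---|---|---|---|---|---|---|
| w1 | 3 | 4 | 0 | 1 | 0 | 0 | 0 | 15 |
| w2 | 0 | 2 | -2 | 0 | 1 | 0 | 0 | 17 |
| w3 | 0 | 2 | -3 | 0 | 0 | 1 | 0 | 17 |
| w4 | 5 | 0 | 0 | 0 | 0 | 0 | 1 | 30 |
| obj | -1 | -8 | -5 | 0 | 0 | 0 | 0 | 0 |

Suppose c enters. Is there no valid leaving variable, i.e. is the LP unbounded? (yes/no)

Every constraint-row entry in column c is ≤ 0, so increasing c is unbounded.

yes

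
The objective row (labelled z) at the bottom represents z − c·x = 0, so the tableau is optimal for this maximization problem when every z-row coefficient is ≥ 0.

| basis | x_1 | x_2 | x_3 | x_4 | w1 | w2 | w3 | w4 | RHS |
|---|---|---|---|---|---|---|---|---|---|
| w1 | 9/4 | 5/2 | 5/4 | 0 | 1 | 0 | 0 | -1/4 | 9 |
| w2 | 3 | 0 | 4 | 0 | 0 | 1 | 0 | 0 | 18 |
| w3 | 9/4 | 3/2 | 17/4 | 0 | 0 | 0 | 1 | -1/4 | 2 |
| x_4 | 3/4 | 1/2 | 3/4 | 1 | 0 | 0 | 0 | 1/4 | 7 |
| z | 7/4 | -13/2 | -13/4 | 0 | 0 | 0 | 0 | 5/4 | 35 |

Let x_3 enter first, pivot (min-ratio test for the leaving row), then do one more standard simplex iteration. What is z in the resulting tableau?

Ratio test on column x_3 — row 1: 9/(5/4) = 36/5; row 2: 18/4 = 9/2; row 3: 2/(17/4) = 8/17; row 4: 7/(3/4) = 28/3. Minimum is 8/17 at row 3 (w3 leaves); pivot element 17/4.
Pivot on row 3; the z-row RHS becomes 35 − (-13/4)·(8/17) = 621/17.
Next entering variable (most negative z-row entry -91/17): x_2.
Ratio test on column x_2 — row 1: (143/17)/(35/17) = 143/35; row 2: entry -24/17 ≤ 0; row 3: (8/17)/(6/17) = 4/3; row 4: (113/17)/(4/17) = 113/4. Minimum is 4/3 at row 3 (x_3 leaves); pivot element 6/17.
After the second pivot the z-row RHS is 621/17 − (-91/17)·(4/3) = 131/3.

131/3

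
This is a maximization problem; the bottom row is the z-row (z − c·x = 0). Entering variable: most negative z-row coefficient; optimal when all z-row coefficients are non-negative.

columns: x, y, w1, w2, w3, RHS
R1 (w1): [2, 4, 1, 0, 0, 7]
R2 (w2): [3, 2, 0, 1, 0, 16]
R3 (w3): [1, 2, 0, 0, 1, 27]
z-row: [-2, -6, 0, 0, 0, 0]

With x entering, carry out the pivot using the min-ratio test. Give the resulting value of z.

Ratio test on column x — row 1: 7/2 = 7/2; row 2: 16/3 = 16/3; row 3: 27/1 = 27. Minimum is 7/2 at row 1 (w1 leaves); pivot element 2.
Pivot on row 1; the z-row RHS becomes 0 − (-2)·(7/2) = 7.

7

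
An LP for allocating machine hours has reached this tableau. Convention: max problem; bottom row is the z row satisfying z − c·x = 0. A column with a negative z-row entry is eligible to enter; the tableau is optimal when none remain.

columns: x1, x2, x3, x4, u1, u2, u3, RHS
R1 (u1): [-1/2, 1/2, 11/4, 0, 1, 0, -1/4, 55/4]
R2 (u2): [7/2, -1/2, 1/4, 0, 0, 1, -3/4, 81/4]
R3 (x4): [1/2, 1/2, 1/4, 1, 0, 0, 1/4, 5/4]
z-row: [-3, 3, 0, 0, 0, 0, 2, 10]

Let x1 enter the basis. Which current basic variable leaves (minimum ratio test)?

x4

Column x1 entries and ratios — u1: -1/2 ≤ 0, skip; u2: (81/4)/(7/2) = 81/14; x4: (5/4)/(1/2) = 5/2.
Smallest ratio is 5/2 in the row of x4, so x4 leaves.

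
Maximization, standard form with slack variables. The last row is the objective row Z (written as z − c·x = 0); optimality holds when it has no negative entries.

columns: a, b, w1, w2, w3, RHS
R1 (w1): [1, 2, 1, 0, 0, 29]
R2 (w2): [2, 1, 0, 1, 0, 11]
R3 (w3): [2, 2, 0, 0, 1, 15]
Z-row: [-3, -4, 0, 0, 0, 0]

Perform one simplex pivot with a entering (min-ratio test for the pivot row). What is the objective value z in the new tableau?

Ratio test on column a — row 1: 29/1 = 29; row 2: 11/2 = 11/2; row 3: 15/2 = 15/2. Minimum is 11/2 at row 2 (w2 leaves); pivot element 2.
Pivot on row 2; the Z-row RHS becomes 0 − (-3)·(11/2) = 33/2.

33/2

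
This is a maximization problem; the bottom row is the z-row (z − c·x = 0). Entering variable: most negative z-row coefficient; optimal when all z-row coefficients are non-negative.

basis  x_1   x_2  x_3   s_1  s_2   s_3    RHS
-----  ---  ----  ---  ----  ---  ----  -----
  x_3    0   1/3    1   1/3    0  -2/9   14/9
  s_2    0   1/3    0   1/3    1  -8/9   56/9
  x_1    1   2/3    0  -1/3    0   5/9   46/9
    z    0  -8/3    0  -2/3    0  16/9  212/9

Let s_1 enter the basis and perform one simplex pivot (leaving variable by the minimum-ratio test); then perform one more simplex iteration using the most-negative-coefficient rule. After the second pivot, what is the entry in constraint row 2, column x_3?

-1

Ratio test on column s_1 — row 1: (14/9)/(1/3) = 14/3; row 2: (56/9)/(1/3) = 56/3; row 3: entry -1/3 ≤ 0. Minimum is 14/3 at row 1 (x_3 leaves); pivot element 1/3.
Divide row 1 by 1/3; eliminate column s_1 from the other rows.
Second iteration: most negative z-row entry is -2 in column x_2, so x_2 enters.
Ratio test on column x_2 — row 1: (14/3)/1 = 14/3; row 2: entry 0 ≤ 0; row 3: (20/3)/1 = 20/3. Minimum is 14/3 at row 1 (s_1 leaves); pivot element 1.
Divide row 1 by 1; eliminate column x_2 from the other rows.
After both pivots, the entry at constraint row 2, column x_3 is -1.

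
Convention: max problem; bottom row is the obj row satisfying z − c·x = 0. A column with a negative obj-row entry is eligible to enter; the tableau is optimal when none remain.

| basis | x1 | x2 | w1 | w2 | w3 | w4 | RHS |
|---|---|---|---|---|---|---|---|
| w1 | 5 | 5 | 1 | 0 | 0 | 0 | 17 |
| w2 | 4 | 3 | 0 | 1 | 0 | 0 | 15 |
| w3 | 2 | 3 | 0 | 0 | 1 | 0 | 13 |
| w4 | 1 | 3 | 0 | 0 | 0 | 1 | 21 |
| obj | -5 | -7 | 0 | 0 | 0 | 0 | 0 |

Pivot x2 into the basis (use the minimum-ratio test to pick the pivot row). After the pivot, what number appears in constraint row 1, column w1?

1/5

Ratio test on column x2 — row 1: 17/5 = 17/5; row 2: 15/3 = 5; row 3: 13/3 = 13/3; row 4: 21/3 = 7. Minimum is 17/5 at row 1 (w1 leaves); pivot element 5.
Divide row 1 by 5; eliminate column x2 from the other rows.
In the new row 1, the w1 entry is the old entry divided by the pivot: 1/5 = 1/5.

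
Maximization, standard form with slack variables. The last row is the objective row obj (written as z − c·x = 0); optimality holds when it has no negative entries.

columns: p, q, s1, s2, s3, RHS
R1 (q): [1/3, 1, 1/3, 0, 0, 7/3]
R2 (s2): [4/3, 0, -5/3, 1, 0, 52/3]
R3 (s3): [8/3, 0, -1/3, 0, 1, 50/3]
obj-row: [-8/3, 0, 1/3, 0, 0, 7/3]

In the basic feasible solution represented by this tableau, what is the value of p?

0

p is not in the basis, so in the current basic feasible solution p = 0.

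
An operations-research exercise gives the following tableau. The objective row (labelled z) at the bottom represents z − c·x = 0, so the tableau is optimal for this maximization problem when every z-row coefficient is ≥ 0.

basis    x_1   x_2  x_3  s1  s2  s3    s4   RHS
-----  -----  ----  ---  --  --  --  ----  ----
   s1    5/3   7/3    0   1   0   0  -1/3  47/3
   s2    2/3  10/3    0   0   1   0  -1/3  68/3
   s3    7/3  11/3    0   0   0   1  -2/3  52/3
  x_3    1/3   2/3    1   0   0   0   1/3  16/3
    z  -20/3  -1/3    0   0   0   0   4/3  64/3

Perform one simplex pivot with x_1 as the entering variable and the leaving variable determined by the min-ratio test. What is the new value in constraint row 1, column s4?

1/7

Ratio test on column x_1 — row 1: (47/3)/(5/3) = 47/5; row 2: (68/3)/(2/3) = 34; row 3: (52/3)/(7/3) = 52/7; row 4: (16/3)/(1/3) = 16. Minimum is 52/7 at row 3 (s3 leaves); pivot element 7/3.
Divide row 3 by 7/3; eliminate column x_1 from the other rows.
Row 1 update in column s4: -1/3 − (5/3)·(-2/7) = 1/7.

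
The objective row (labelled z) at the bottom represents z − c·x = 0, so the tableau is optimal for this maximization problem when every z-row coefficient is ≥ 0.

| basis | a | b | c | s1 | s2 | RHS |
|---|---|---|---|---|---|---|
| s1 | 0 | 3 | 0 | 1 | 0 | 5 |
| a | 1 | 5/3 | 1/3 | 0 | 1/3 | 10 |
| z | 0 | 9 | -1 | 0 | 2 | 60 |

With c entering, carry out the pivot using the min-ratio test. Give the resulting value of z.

Ratio test on column c — row 1: entry 0 ≤ 0; row 2: 10/(1/3) = 30. Minimum is 30 at row 2 (a leaves); pivot element 1/3.
Pivot on row 2; the z-row RHS becomes 60 − (-1)·30 = 90.

90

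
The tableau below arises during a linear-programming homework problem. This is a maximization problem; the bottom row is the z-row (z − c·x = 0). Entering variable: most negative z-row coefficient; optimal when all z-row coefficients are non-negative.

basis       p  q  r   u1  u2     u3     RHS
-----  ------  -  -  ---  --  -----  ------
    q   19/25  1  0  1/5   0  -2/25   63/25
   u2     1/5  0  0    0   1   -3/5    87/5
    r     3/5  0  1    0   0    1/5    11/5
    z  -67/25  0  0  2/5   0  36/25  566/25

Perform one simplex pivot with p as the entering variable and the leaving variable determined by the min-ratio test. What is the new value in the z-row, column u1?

21/19

Ratio test on column p — row 1: (63/25)/(19/25) = 63/19; row 2: (87/5)/(1/5) = 87; row 3: (11/5)/(3/5) = 11/3. Minimum is 63/19 at row 1 (q leaves); pivot element 19/25.
Divide row 1 by 19/25; eliminate column p from the other rows.
z-row update in column u1: 2/5 − (-67/25)·(5/19) = 21/19.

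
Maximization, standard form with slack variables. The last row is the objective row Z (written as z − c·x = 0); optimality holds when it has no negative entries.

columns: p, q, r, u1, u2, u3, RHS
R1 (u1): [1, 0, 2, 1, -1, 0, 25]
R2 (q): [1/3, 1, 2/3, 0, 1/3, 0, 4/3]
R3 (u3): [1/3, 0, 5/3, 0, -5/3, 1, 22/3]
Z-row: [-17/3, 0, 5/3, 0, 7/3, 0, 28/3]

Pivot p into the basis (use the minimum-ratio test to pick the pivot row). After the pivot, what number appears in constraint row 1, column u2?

Ratio test on column p — row 1: 25/1 = 25; row 2: (4/3)/(1/3) = 4; row 3: (22/3)/(1/3) = 22. Minimum is 4 at row 2 (q leaves); pivot element 1/3.
Divide row 2 by 1/3; eliminate column p from the other rows.
Row 1 update in column u2: -1 − 1·1 = -2.

-2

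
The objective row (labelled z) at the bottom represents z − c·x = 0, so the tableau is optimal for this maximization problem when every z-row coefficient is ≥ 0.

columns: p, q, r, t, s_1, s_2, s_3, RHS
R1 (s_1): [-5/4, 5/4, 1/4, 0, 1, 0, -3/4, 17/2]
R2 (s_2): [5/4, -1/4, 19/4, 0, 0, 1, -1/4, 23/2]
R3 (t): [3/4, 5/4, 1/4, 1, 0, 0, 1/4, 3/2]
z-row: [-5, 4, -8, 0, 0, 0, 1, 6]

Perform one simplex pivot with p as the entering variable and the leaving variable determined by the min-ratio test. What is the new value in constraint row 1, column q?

10/3

Ratio test on column p — row 1: entry -5/4 ≤ 0; row 2: (23/2)/(5/4) = 46/5; row 3: (3/2)/(3/4) = 2. Minimum is 2 at row 3 (t leaves); pivot element 3/4.
Divide row 3 by 3/4; eliminate column p from the other rows.
Row 1 update in column q: 5/4 − (-5/4)·(5/3) = 10/3.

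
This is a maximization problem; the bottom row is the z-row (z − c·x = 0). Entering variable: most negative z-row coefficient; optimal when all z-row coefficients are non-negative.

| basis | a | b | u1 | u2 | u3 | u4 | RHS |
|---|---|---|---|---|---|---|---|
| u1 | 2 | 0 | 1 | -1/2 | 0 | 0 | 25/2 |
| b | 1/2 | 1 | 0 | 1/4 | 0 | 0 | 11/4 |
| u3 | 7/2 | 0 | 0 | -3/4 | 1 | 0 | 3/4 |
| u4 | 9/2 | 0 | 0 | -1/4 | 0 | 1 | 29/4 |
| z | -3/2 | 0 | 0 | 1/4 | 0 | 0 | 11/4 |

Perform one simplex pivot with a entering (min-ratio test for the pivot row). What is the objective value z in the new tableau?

Ratio test on column a — row 1: (25/2)/2 = 25/4; row 2: (11/4)/(1/2) = 11/2; row 3: (3/4)/(7/2) = 3/14; row 4: (29/4)/(9/2) = 29/18. Minimum is 3/14 at row 3 (u3 leaves); pivot element 7/2.
Pivot on row 3; the z-row RHS becomes 11/4 − (-3/2)·(3/14) = 43/14.

43/14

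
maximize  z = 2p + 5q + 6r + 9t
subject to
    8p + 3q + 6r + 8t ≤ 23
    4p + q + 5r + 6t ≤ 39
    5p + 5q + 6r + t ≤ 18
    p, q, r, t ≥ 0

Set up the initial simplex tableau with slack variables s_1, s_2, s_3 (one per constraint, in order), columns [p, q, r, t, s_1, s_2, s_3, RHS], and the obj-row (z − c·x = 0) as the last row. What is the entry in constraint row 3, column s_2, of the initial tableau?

Slack s_2 belongs to constraint 2; its column is the unit vector e_2, so the entry in row 3 is 0.

0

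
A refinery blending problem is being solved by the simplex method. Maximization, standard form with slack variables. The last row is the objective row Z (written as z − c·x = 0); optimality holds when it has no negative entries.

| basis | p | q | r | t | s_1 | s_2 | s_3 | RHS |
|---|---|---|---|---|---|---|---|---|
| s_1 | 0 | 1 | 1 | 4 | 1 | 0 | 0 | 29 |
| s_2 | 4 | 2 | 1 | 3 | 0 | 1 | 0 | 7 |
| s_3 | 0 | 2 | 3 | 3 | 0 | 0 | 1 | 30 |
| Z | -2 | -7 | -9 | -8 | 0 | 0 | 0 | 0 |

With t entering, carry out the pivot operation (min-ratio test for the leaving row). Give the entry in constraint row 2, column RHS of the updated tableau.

7/3

Ratio test on column t — row 1: 29/4 = 29/4; row 2: 7/3 = 7/3; row 3: 30/3 = 10. Minimum is 7/3 at row 2 (s_2 leaves); pivot element 3.
Divide row 2 by 3; eliminate column t from the other rows.
In the new row 2, the RHS entry is the old entry divided by the pivot: 7/3 = 7/3.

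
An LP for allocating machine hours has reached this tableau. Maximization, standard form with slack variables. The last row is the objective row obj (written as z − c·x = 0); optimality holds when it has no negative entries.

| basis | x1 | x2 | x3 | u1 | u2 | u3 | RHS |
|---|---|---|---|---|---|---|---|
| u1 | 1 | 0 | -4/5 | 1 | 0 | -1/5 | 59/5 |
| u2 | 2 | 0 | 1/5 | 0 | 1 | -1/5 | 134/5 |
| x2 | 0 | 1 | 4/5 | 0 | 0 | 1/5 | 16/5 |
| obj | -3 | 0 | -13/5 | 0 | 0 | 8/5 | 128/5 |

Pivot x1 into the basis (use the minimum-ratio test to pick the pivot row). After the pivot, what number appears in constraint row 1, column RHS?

59/5

Ratio test on column x1 — row 1: (59/5)/1 = 59/5; row 2: (134/5)/2 = 67/5; row 3: entry 0 ≤ 0. Minimum is 59/5 at row 1 (u1 leaves); pivot element 1.
Divide row 1 by 1; eliminate column x1 from the other rows.
In the new row 1, the RHS entry is the old entry divided by the pivot: (59/5)/1 = 59/5.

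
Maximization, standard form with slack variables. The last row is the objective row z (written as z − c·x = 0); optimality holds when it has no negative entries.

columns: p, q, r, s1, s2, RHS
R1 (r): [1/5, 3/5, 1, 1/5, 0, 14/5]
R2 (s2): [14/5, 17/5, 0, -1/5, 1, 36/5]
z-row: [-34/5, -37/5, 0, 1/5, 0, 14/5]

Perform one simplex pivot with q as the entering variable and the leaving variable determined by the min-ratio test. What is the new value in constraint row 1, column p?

-5/17

Ratio test on column q — row 1: (14/5)/(3/5) = 14/3; row 2: (36/5)/(17/5) = 36/17. Minimum is 36/17 at row 2 (s2 leaves); pivot element 17/5.
Divide row 2 by 17/5; eliminate column q from the other rows.
Row 1 update in column p: 1/5 − (3/5)·(14/17) = -5/17.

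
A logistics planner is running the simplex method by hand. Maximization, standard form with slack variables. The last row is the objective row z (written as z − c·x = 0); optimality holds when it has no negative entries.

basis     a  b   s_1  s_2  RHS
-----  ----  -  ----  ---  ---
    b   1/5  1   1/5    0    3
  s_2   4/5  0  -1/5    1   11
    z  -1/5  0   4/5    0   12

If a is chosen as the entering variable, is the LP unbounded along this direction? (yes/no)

no

Column a has positive entries in row(s) 1, 2, so the ratio test bounds it — not unbounded.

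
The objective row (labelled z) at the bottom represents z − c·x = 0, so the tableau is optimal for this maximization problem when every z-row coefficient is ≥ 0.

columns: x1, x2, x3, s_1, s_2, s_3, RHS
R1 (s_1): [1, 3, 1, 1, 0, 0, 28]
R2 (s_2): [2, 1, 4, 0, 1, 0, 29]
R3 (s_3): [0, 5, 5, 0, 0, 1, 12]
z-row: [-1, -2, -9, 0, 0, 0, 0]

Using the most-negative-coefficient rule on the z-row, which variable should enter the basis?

Negative z-row entries: x1: -1, x2: -2, x3: -9.
The most negative is -9 in column x3, so x3 enters.

x3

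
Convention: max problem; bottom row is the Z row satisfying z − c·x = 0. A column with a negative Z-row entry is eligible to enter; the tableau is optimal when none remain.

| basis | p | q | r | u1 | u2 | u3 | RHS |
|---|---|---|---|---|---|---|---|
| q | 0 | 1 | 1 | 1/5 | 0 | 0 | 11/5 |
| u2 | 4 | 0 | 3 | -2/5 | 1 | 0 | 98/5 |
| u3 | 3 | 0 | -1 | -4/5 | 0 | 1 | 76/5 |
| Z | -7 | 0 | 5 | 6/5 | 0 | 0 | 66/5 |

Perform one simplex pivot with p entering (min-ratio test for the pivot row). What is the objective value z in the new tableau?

Ratio test on column p — row 1: entry 0 ≤ 0; row 2: (98/5)/4 = 49/10; row 3: (76/5)/3 = 76/15. Minimum is 49/10 at row 2 (u2 leaves); pivot element 4.
Pivot on row 2; the Z-row RHS becomes 66/5 − (-7)·(49/10) = 95/2.

95/2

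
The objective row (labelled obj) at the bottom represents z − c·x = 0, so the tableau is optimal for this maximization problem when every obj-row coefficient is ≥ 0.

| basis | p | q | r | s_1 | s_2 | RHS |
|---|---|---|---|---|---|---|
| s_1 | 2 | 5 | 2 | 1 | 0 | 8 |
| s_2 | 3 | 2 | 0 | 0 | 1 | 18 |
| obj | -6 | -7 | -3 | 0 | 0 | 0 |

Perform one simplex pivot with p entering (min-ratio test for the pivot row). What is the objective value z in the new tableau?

Ratio test on column p — row 1: 8/2 = 4; row 2: 18/3 = 6. Minimum is 4 at row 1 (s_1 leaves); pivot element 2.
Pivot on row 1; the obj-row RHS becomes 0 − (-6)·4 = 24.

24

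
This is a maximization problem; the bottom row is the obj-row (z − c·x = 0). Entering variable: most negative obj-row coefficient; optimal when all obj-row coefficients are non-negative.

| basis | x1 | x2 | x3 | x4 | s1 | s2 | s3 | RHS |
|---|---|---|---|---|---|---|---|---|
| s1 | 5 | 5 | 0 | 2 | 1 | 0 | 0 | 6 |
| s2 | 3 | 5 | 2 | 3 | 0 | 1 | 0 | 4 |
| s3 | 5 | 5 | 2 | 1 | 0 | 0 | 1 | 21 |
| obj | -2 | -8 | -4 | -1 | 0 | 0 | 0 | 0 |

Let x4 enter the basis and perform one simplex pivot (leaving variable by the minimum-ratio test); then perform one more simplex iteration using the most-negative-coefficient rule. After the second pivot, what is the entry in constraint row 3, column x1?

2

Ratio test on column x4 — row 1: 6/2 = 3; row 2: 4/3 = 4/3; row 3: 21/1 = 21. Minimum is 4/3 at row 2 (s2 leaves); pivot element 3.
Divide row 2 by 3; eliminate column x4 from the other rows.
Second iteration: most negative obj-row entry is -19/3 in column x2, so x2 enters.
Ratio test on column x2 — row 1: (10/3)/(5/3) = 2; row 2: (4/3)/(5/3) = 4/5; row 3: (59/3)/(10/3) = 59/10. Minimum is 4/5 at row 2 (x4 leaves); pivot element 5/3.
Divide row 2 by 5/3; eliminate column x2 from the other rows.
After both pivots, the entry at constraint row 3, column x1 is 2.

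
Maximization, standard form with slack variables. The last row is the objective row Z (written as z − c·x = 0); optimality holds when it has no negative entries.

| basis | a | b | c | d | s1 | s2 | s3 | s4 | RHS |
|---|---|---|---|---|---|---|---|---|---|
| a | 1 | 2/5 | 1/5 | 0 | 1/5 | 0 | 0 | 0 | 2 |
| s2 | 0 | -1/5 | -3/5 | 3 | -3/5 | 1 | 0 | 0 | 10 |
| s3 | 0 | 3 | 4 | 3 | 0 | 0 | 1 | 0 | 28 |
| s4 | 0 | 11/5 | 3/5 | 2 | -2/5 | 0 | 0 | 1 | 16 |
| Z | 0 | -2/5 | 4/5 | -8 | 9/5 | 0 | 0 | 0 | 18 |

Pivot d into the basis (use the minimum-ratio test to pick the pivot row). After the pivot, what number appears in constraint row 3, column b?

16/5

Ratio test on column d — row 1: entry 0 ≤ 0; row 2: 10/3 = 10/3; row 3: 28/3 = 28/3; row 4: 16/2 = 8. Minimum is 10/3 at row 2 (s2 leaves); pivot element 3.
Divide row 2 by 3; eliminate column d from the other rows.
Row 3 update in column b: 3 − 3·(-1/15) = 16/5.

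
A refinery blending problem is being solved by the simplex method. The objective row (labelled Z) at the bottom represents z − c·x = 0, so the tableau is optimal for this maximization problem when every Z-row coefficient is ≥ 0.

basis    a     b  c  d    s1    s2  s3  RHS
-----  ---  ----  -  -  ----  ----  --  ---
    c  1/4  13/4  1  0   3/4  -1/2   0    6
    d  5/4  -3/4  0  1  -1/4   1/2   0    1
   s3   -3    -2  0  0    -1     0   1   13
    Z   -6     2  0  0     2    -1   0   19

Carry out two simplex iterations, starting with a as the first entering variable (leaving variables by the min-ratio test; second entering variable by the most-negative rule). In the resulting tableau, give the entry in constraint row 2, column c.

Ratio test on column a — row 1: 6/(1/4) = 24; row 2: 1/(5/4) = 4/5; row 3: entry -3 ≤ 0. Minimum is 4/5 at row 2 (d leaves); pivot element 5/4.
Divide row 2 by 5/4; eliminate column a from the other rows.
Second iteration: most negative Z-row entry is -8/5 in column b, so b enters.
Ratio test on column b — row 1: (29/5)/(17/5) = 29/17; row 2: entry -3/5 ≤ 0; row 3: entry -19/5 ≤ 0. Minimum is 29/17 at row 1 (c leaves); pivot element 17/5.
Divide row 1 by 17/5; eliminate column b from the other rows.
After both pivots, the entry at constraint row 2, column c is 3/17.

3/17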